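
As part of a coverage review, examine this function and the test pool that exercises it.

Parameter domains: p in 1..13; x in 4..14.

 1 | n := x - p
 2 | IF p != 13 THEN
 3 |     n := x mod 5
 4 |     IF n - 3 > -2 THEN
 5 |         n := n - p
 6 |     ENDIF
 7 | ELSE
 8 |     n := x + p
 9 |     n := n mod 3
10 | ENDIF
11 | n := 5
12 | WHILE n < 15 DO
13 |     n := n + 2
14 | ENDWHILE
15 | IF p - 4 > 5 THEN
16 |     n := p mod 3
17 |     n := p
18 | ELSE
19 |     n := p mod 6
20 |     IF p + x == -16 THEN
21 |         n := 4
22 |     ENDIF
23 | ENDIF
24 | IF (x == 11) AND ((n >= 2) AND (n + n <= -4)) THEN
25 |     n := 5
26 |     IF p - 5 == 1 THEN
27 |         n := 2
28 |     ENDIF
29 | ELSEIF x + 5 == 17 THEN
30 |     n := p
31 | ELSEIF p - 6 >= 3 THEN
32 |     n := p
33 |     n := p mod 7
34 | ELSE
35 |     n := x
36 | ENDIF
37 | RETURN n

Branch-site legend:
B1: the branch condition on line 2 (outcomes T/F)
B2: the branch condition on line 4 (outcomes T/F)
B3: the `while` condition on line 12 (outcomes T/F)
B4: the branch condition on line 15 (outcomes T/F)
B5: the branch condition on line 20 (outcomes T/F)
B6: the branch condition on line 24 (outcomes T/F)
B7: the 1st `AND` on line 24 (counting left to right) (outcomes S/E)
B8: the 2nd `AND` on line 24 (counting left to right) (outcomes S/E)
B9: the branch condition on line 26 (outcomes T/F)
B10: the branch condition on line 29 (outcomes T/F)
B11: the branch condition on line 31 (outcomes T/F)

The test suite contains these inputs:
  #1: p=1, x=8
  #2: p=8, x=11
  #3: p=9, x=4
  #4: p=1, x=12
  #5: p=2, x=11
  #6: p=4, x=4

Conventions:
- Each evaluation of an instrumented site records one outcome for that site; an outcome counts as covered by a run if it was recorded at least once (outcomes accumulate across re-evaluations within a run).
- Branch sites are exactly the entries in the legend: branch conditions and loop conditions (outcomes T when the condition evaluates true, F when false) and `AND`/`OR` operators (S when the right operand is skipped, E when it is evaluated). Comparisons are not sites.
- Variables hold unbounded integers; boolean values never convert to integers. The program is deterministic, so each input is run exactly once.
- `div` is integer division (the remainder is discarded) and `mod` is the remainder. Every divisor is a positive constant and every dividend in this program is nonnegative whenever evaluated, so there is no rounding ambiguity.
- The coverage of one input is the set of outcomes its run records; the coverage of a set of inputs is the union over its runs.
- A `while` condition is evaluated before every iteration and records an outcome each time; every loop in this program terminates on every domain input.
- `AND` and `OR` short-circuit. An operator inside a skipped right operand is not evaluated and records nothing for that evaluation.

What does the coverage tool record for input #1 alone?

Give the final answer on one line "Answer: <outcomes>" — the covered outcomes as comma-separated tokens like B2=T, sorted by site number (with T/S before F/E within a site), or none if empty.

Event log for input #1 (p=1, x=8):
  B1->T, B2->T, B3->T, B3->T, B3->T, B3->T, B3->T, B3->F, B4->F, B5->F
  B7->S, B6->F, B10->F, B11->F
as a set, this run covers: B1=T, B2=T, B3=T, B3=F, B4=F, B5=F, B6=F, B7=S, B10=F, B11=F

Answer: B1=T, B2=T, B3=T, B3=F, B4=F, B5=F, B6=F, B7=S, B10=F, B11=F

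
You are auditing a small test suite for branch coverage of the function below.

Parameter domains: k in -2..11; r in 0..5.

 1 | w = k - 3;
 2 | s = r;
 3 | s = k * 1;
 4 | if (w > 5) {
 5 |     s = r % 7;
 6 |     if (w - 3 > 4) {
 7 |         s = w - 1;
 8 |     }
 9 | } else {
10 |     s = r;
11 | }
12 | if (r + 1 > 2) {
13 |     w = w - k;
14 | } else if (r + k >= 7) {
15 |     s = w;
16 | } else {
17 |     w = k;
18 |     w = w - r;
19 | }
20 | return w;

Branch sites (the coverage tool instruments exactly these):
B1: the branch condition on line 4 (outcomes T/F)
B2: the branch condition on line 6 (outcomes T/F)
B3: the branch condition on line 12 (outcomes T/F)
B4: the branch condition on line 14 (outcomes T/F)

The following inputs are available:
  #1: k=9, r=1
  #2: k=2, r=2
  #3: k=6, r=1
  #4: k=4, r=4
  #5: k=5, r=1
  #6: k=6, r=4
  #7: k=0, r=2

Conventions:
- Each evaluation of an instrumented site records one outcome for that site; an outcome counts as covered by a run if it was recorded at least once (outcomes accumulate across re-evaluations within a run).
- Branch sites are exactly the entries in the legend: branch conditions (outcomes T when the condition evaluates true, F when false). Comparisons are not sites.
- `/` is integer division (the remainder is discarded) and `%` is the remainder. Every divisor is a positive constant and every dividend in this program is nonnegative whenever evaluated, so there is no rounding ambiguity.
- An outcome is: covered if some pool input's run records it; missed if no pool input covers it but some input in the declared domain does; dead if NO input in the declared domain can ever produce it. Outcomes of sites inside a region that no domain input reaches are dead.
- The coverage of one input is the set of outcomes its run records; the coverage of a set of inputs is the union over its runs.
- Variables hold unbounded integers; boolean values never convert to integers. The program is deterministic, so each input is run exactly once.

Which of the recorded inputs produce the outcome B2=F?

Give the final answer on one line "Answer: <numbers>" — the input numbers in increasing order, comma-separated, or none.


input #1 (k=9, r=1): records B2=F
input #2 (k=2, r=2): does not record B2=F
input #3 (k=6, r=1): does not record B2=F
input #4 (k=4, r=4): does not record B2=F
input #5 (k=5, r=1): does not record B2=F
input #6 (k=6, r=4): does not record B2=F
input #7 (k=0, r=2): does not record B2=F
Answer: 1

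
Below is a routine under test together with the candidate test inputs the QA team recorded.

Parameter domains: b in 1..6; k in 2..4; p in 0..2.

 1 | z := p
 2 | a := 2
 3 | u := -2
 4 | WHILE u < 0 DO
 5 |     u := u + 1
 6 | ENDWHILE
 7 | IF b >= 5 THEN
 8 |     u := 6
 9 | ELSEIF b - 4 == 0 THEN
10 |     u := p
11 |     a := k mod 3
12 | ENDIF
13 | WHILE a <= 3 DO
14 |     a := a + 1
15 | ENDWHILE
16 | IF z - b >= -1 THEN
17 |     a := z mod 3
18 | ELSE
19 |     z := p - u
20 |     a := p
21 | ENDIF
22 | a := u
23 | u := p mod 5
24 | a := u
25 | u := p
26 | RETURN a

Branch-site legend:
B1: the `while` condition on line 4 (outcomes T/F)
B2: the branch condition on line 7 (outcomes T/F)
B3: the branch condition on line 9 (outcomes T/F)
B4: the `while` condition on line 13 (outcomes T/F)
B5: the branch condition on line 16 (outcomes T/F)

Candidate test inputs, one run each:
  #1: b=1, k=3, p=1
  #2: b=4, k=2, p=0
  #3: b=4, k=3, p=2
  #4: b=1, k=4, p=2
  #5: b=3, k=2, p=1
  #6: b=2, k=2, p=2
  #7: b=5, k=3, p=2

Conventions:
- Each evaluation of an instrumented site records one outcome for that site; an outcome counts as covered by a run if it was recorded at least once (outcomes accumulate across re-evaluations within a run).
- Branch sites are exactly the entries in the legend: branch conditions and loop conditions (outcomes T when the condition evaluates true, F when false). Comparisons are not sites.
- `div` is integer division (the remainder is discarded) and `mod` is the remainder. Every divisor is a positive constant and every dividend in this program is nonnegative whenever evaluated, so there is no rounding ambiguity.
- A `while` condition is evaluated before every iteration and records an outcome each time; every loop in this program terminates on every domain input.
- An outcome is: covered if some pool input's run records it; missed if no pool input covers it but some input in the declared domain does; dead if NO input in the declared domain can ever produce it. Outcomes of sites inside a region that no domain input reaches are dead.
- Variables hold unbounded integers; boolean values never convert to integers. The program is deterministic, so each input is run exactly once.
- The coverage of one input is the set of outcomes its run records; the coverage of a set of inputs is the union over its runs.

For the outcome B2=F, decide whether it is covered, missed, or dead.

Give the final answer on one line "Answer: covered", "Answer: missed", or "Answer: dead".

B2=F is recorded by pool input(s) 1, 2, 3, 4, 5, 6 -> covered

Answer: covered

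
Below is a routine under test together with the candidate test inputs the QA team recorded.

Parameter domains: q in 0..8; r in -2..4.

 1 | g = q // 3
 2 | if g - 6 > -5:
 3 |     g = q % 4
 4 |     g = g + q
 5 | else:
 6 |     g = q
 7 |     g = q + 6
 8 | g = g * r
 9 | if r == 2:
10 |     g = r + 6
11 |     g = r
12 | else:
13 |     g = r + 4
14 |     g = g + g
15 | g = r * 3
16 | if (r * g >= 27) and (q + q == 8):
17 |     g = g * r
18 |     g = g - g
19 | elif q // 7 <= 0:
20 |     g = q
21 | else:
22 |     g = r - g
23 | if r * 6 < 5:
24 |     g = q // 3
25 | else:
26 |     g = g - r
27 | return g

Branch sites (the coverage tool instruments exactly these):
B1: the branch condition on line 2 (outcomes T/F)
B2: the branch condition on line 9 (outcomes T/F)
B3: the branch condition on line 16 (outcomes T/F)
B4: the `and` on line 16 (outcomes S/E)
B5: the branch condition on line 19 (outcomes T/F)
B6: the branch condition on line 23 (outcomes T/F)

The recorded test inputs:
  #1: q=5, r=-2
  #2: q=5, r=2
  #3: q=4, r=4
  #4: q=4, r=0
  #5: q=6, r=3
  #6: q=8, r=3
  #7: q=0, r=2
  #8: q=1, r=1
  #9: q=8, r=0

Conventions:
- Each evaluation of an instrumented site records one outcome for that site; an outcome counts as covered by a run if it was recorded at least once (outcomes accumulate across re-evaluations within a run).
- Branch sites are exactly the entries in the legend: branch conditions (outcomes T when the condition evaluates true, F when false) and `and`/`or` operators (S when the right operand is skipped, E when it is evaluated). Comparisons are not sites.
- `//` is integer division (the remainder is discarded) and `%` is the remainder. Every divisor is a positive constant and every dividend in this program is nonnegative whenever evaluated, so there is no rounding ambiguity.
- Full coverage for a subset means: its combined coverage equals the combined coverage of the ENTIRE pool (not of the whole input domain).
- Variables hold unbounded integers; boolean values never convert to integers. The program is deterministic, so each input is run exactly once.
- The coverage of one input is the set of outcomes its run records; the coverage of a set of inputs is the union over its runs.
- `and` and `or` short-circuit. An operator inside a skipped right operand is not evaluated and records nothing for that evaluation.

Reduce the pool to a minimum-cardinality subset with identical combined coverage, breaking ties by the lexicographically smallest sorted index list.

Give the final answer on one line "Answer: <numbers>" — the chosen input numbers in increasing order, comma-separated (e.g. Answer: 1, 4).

input #1 (q=5, r=-2): covers B1=F, B2=F, B3=F, B4=S, B5=T, B6=T
input #2 (q=5, r=2): covers B1=F, B2=T, B3=F, B4=S, B5=T, B6=F
input #3 (q=4, r=4): covers B1=F, B2=F, B3=T, B4=E, B6=F
input #4 (q=4, r=0): covers B1=F, B2=F, B3=F, B4=S, B5=T, B6=T
input #5 (q=6, r=3): covers B1=T, B2=F, B3=F, B4=E, B5=T, B6=F
input #6 (q=8, r=3): covers B1=T, B2=F, B3=F, B4=E, B5=F, B6=F
input #7 (q=0, r=2): covers B1=F, B2=T, B3=F, B4=S, B5=T, B6=F
input #8 (q=1, r=1): covers B1=F, B2=F, B3=F, B4=S, B5=T, B6=F
input #9 (q=8, r=0): covers B1=T, B2=F, B3=F, B4=S, B5=F, B6=T
union over all inputs: B1=T, B1=F, B2=T, B2=F, B3=T, B3=F, B4=S, B4=E, B5=T, B5=F, B6=T, B6=F (12 outcomes)
size 1 is not enough: best union over all size-1 subsets is 6/12
size 2 is not enough: best union over all size-2 subsets is 10/12
the canonical winner is {2, 3, 9}: size 3, full 12-outcome coverage, earliest index list among size-3 covers

Answer: 2, 3, 9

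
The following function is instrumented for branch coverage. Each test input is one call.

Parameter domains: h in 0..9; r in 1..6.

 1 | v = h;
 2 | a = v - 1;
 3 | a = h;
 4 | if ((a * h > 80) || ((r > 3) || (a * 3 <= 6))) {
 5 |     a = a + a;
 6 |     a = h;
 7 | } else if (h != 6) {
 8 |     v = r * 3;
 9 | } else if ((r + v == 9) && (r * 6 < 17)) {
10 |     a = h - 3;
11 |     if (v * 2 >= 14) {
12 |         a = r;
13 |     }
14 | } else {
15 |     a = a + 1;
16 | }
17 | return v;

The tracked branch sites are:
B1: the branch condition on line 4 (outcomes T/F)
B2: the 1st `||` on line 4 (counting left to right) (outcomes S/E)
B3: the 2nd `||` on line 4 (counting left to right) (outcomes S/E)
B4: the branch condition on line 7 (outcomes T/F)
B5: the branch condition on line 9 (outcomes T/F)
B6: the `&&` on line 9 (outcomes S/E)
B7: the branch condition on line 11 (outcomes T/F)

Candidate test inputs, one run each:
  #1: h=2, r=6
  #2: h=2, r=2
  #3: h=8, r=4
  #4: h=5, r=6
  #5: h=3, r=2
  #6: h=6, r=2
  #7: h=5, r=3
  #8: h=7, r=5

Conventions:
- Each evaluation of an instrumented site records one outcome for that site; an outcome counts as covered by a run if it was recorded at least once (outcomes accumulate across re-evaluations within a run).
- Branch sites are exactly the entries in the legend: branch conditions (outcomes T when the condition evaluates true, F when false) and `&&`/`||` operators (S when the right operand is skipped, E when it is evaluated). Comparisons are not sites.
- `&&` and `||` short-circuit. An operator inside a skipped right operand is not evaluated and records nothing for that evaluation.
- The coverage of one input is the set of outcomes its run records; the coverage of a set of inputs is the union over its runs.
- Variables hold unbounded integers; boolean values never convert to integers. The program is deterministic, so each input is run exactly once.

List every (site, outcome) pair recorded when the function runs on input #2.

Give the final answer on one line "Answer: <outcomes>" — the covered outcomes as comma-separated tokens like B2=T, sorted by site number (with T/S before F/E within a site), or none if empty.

Tracing the run of input #2 (h=2, r=2):
  B2->E, B3->E, B1->T
collecting distinct outcomes: B1=T, B2=E, B3=E

Answer: B1=T, B2=E, B3=E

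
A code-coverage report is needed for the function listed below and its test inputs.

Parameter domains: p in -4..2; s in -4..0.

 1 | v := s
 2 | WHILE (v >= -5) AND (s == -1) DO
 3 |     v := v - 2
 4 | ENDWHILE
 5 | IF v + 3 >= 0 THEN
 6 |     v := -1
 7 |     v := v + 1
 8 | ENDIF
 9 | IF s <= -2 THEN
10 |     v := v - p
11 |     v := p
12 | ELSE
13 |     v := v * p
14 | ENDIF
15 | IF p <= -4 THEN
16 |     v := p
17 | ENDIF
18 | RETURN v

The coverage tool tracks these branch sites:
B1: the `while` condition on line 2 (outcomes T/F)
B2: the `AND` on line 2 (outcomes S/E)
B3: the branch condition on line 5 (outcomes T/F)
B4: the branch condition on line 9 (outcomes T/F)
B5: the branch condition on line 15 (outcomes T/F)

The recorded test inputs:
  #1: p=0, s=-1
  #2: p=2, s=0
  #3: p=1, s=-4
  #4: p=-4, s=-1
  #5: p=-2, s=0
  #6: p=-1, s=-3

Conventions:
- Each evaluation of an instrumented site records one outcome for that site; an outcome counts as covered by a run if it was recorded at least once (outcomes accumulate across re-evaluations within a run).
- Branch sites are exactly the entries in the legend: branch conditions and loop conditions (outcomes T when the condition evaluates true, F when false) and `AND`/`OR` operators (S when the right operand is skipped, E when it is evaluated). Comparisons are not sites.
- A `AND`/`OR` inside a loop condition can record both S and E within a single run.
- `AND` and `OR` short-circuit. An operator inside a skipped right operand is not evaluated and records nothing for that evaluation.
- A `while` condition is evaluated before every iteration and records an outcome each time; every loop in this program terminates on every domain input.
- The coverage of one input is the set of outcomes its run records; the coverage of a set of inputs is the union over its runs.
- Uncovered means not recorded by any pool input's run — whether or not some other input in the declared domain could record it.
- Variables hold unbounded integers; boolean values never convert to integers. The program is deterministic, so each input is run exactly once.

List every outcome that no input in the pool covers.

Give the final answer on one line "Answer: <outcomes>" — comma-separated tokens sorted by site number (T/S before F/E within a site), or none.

#1 (p=0, s=-1) -> B2->E, B1->T, B2->E, B1->T, B2->E, B1->T, B2->S, B1->F, B3->F, B4->F, B5->F; covered: B1=T, B1=F, B2=S, B2=E, B3=F, B4=F, B5=F
#2 (p=2, s=0) -> B2->E, B1->F, B3->T, B4->F, B5->F; covered: B1=F, B2=E, B3=T, B4=F, B5=F
#3 (p=1, s=-4) -> B2->E, B1->F, B3->F, B4->T, B5->F; covered: B1=F, B2=E, B3=F, B4=T, B5=F
#4 (p=-4, s=-1) -> B2->E, B1->T, B2->E, B1->T, B2->E, B1->T, B2->S, B1->F, B3->F, B4->F, B5->T; covered: B1=T, B1=F, B2=S, B2=E, B3=F, B4=F, B5=T
#5 (p=-2, s=0) -> B2->E, B1->F, B3->T, B4->F, B5->F; covered: B1=F, B2=E, B3=T, B4=F, B5=F
#6 (p=-1, s=-3) -> B2->E, B1->F, B3->T, B4->T, B5->F; covered: B1=F, B2=E, B3=T, B4=T, B5=F
union over the pool: B1=T, B1=F, B2=S, B2=E, B3=T, B3=F, B4=T, B4=F, B5=T, B5=F
uncovered (0 of 10): none

Answer: none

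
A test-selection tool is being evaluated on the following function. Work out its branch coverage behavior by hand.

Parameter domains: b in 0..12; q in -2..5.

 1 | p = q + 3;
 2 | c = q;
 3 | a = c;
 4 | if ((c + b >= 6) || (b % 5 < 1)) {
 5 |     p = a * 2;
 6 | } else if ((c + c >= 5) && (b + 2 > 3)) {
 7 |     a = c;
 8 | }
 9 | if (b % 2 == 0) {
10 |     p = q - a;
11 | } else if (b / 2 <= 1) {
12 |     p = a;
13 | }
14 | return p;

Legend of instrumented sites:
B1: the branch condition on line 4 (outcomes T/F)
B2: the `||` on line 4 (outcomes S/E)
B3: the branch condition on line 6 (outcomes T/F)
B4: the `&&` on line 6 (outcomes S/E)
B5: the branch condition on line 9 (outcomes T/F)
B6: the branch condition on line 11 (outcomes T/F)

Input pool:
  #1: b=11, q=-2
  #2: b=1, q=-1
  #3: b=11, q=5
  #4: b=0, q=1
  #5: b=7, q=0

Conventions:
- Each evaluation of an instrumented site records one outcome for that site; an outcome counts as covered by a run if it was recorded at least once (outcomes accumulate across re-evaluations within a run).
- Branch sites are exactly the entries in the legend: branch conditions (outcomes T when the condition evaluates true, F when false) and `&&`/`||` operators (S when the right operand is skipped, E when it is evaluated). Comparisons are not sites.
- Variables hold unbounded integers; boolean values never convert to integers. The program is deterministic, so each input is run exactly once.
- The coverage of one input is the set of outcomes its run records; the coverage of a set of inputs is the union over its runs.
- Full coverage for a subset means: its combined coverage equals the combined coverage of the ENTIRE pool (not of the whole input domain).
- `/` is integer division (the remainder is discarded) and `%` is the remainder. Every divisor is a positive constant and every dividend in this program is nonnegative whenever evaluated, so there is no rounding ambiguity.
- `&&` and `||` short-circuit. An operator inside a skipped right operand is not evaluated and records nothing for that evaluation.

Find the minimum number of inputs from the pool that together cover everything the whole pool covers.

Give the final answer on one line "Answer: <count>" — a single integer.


input #1 (b=11, q=-2): events B2->S, B1->T, B5->F, B6->F; covers B1=T, B2=S, B5=F, B6=F
input #2 (b=1, q=-1): events B2->E, B1->F, B4->S, B3->F, B5->F, B6->T; covers B1=F, B2=E, B3=F, B4=S, B5=F, B6=T
input #3 (b=11, q=5): events B2->S, B1->T, B5->F, B6->F; covers B1=T, B2=S, B5=F, B6=F
input #4 (b=0, q=1): events B2->E, B1->T, B5->T; covers B1=T, B2=E, B5=T
input #5 (b=7, q=0): events B2->S, B1->T, B5->F, B6->F; covers B1=T, B2=S, B5=F, B6=F
the full pool covers 10 outcomes: B1=T, B1=F, B2=S, B2=E, B3=F, B4=S, B5=T, B5=F, B6=T, B6=F
no size-1 subset reaches all 10 outcomes (best union: 6/10)
no size-2 subset reaches all 10 outcomes (best union: 9/10)
at size 3, {1, 2, 4} reaches all 10 outcomes; every lexicographically earlier size-3 subset fails
Answer: 3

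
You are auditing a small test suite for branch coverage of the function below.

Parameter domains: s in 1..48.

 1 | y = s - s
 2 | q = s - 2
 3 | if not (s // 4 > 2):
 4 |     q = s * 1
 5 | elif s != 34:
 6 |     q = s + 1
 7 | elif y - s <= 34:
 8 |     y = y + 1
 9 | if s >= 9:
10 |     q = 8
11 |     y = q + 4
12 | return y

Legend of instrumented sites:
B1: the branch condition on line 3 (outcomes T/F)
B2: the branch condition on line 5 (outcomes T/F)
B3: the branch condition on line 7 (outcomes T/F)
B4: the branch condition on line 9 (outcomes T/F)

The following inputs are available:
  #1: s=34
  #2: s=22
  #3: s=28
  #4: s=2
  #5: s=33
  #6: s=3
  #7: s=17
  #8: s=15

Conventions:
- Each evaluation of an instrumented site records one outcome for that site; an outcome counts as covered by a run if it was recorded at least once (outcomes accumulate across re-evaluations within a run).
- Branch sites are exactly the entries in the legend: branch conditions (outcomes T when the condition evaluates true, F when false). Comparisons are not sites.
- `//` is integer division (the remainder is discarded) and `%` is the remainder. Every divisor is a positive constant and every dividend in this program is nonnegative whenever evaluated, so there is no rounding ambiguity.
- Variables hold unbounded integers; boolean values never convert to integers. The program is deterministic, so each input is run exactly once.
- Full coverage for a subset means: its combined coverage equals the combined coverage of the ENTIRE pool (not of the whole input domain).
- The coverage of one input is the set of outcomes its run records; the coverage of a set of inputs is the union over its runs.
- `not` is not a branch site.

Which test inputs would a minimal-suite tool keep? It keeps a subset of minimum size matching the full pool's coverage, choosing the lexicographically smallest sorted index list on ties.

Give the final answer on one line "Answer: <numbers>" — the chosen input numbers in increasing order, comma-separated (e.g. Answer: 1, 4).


input #1, s=34: events B1->F, B2->F, B3->T, B4->T; outcomes B1=F, B2=F, B3=T, B4=T
input #2, s=22: events B1->F, B2->T, B4->T; outcomes B1=F, B2=T, B4=T
input #3, s=28: events B1->F, B2->T, B4->T; outcomes B1=F, B2=T, B4=T
input #4, s=2: events B1->T, B4->F; outcomes B1=T, B4=F
input #5, s=33: events B1->F, B2->T, B4->T; outcomes B1=F, B2=T, B4=T
input #6, s=3: events B1->T, B4->F; outcomes B1=T, B4=F
input #7, s=17: events B1->F, B2->T, B4->T; outcomes B1=F, B2=T, B4=T
input #8, s=15: events B1->F, B2->T, B4->T; outcomes B1=F, B2=T, B4=T
union over all inputs: B1=T, B1=F, B2=T, B2=F, B3=T, B4=T, B4=F (7 outcomes)
no size-1 subset reaches all 7 outcomes (best union: 4/7)
no size-2 subset reaches all 7 outcomes (best union: 6/7)
size 3: inputs {1, 2, 4} cover all 7 outcomes, and no lexicographically smaller subset of this size does
Answer: 1, 2, 4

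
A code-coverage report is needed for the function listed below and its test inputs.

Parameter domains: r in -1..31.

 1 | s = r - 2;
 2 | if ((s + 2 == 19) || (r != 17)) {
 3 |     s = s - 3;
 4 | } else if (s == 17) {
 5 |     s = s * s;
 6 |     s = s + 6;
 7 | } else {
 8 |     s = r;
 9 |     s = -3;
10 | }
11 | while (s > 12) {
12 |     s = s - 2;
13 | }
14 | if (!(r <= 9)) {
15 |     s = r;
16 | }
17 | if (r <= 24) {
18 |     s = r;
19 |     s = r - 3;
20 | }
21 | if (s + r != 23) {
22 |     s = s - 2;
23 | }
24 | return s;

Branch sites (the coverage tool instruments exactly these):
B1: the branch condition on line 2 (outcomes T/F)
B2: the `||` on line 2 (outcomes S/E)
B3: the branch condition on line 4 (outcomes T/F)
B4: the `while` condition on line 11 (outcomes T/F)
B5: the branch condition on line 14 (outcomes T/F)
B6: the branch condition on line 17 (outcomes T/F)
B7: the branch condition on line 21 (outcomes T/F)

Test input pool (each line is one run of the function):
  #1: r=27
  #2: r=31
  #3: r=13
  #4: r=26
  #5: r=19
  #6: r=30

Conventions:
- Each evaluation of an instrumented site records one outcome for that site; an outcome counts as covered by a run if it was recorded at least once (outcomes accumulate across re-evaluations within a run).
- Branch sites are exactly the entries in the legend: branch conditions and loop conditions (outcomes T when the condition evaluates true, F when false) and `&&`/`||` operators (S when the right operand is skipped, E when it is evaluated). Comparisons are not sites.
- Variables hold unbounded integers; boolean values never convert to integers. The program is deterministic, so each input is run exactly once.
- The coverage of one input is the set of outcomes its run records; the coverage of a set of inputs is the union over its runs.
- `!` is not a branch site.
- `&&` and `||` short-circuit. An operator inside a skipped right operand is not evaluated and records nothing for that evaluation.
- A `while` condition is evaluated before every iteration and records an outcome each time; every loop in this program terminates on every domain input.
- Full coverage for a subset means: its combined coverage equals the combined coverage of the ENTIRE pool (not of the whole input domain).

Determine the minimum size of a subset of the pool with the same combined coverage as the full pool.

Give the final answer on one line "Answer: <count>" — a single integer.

test 1 (r=27) fires B2->E, B1->T, B4->T, B4->T, B4->T, B4->T, B4->T, B4->F, B5->T, B6->F, B7->T; hits B1=T, B2=E, B4=T, B4=F, B5=T, B6=F, B7=T
test 2 (r=31) fires B2->E, B1->T, B4->T, B4->T, B4->T, B4->T, B4->T, B4->T, B4->T, B4->F, B5->T, B6->F, B7->T; hits B1=T, B2=E, B4=T, B4=F, B5=T, B6=F, B7=T
test 3 (r=13) fires B2->E, B1->T, B4->F, B5->T, B6->T, B7->F; hits B1=T, B2=E, B4=F, B5=T, B6=T, B7=F
test 4 (r=26) fires B2->E, B1->T, B4->T, B4->T, B4->T, B4->T, B4->T, B4->F, B5->T, B6->F, B7->T; hits B1=T, B2=E, B4=T, B4=F, B5=T, B6=F, B7=T
test 5 (r=19) fires B2->S, B1->T, B4->T, B4->F, B5->T, B6->T, B7->T; hits B1=T, B2=S, B4=T, B4=F, B5=T, B6=T, B7=T
test 6 (r=30) fires B2->E, B1->T, B4->T, B4->T, B4->T, B4->T, B4->T, B4->T, B4->T, B4->F, B5->T, B6->F, B7->T; hits B1=T, B2=E, B4=T, B4=F, B5=T, B6=F, B7=T
the full pool covers 10 outcomes: B1=T, B2=S, B2=E, B4=T, B4=F, B5=T, B6=T, B6=F, B7=T, B7=F
checked all size-1 subsets: none covers 10 outcomes (max 7/10)
checked all size-2 subsets: none covers 10 outcomes (max 9/10)
at size 3, {1, 3, 5} reaches all 10 outcomes; every lexicographically earlier size-3 subset fails

Answer: 3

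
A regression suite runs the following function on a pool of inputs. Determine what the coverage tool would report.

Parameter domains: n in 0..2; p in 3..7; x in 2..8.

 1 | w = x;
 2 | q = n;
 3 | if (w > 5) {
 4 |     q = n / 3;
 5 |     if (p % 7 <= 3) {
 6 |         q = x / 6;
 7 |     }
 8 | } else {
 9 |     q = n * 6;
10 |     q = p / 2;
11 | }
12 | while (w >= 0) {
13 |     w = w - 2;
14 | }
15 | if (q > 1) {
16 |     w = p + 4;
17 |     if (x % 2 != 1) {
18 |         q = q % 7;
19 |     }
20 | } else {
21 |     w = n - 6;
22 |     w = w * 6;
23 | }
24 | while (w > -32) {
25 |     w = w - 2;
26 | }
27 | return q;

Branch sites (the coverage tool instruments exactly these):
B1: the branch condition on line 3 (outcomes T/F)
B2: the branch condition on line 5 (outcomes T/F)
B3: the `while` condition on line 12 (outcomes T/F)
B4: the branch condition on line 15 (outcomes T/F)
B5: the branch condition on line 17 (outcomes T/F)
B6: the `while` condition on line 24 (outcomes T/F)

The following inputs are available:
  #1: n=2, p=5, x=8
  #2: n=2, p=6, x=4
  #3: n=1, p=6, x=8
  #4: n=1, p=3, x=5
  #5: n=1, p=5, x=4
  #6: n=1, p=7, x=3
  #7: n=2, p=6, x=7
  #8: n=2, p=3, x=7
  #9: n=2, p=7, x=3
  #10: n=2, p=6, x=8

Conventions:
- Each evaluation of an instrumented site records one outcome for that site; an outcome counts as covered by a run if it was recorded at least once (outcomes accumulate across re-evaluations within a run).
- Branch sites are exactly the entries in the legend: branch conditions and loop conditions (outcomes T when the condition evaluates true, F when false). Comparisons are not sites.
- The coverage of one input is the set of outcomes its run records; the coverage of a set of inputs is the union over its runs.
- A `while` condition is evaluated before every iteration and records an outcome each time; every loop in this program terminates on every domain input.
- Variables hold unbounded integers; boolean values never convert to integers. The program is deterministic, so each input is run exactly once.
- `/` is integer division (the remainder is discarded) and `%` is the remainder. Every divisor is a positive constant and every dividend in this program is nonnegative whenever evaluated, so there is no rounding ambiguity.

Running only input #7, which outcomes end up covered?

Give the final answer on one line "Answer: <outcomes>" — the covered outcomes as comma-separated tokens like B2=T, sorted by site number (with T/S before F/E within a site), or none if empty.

Simulating input #7 (n=2, p=6, x=7) step by step:
  B1->T, B2->F, B3->T, B3->T, B3->T, B3->T, B3->F, B4->F, B6->T, B6->T
  B6->T, B6->T, B6->F
as a set, this run covers: B1=T, B2=F, B3=T, B3=F, B4=F, B6=T, B6=F

Answer: B1=T, B2=F, B3=T, B3=F, B4=F, B6=T, B6=F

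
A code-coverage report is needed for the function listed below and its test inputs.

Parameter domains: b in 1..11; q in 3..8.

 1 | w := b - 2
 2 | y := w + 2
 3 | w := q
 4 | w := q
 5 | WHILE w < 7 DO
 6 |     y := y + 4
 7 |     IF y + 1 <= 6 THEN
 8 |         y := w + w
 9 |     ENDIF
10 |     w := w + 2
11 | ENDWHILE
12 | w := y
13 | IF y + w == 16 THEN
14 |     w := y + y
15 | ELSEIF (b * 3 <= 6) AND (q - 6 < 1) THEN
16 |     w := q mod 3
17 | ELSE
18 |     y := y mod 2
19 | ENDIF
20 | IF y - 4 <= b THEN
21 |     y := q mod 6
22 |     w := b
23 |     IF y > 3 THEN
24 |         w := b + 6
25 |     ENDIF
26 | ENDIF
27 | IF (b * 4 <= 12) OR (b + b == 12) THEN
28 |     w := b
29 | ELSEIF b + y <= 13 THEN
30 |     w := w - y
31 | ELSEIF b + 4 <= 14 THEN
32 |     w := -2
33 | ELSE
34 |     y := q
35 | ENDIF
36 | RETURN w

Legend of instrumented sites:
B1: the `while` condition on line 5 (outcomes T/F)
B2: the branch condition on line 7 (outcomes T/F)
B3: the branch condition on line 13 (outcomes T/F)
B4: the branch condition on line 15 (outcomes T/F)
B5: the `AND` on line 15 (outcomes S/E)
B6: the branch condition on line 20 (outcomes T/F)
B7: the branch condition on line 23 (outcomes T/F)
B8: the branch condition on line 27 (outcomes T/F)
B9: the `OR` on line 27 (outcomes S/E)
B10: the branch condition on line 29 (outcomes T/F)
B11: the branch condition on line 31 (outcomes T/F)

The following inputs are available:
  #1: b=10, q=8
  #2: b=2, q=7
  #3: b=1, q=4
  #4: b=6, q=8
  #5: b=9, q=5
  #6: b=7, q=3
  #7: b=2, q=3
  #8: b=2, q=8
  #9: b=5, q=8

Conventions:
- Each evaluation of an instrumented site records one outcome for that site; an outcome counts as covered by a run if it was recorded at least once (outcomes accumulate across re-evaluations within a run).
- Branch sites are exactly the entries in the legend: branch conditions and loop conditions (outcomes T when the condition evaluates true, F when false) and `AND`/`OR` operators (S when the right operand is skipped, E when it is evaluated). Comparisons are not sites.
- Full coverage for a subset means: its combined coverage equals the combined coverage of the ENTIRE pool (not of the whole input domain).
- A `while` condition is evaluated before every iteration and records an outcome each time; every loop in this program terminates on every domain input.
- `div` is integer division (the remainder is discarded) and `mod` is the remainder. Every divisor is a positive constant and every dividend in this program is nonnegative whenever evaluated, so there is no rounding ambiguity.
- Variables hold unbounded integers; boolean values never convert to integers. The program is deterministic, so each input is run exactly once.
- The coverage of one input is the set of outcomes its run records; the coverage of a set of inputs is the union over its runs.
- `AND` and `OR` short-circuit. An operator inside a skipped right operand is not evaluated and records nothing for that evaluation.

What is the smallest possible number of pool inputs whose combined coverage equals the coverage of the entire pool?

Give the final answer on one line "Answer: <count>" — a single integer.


input #1 (b=10, q=8): events B1->F, B3->F, B5->S, B4->F, B6->T, B7->F, B9->E, B8->F, B10->T; covers B1=F, B3=F, B4=F, B5=S, B6=T, B7=F, B8=F, B9=E, B10=T
input #2 (b=2, q=7): events B1->F, B3->F, B5->E, B4->F, B6->T, B7->F, B9->S, B8->T; covers B1=F, B3=F, B4=F, B5=E, B6=T, B7=F, B8=T, B9=S
input #3 (b=1, q=4): events B1->T, B2->T, B1->T, B2->F, B1->F, B3->F, B5->E, B4->T, B6->F, B9->S, B8->T; covers B1=T, B1=F, B2=T, B2=F, B3=F, B4=T, B5=E, B6=F, B8=T, B9=S
input #4 (b=6, q=8): events B1->F, B3->F, B5->S, B4->F, B6->T, B7->F, B9->E, B8->T; covers B1=F, B3=F, B4=F, B5=S, B6=T, B7=F, B8=T, B9=E
input #5 (b=9, q=5): events B1->T, B2->F, B1->F, B3->F, B5->S, B4->F, B6->T, B7->T, B9->E, B8->F, B10->F, B11->T; covers B1=T, B1=F, B2=F, B3=F, B4=F, B5=S, B6=T, B7=T, B8=F, B9=E, B10=F, B11=T
input #6 (b=7, q=3): events B1->T, B2->F, B1->T, B2->F, B1->F, B3->F, B5->S, B4->F, B6->T, B7->F, B9->E, B8->F, B10->T; covers B1=T, B1=F, B2=F, B3=F, B4=F, B5=S, B6=T, B7=F, B8=F, B9=E, B10=T
input #7 (b=2, q=3): events B1->T, B2->F, B1->T, B2->F, B1->F, B3->F, B5->E, B4->T, B6->F, B9->S, B8->T; covers B1=T, B1=F, B2=F, B3=F, B4=T, B5=E, B6=F, B8=T, B9=S
input #8 (b=2, q=8): events B1->F, B3->F, B5->E, B4->F, B6->T, B7->F, B9->S, B8->T; covers B1=F, B3=F, B4=F, B5=E, B6=T, B7=F, B8=T, B9=S
input #9 (b=5, q=8): events B1->F, B3->F, B5->S, B4->F, B6->T, B7->F, B9->E, B8->F, B10->T; covers B1=F, B3=F, B4=F, B5=S, B6=T, B7=F, B8=F, B9=E, B10=T
union over all inputs: B1=T, B1=F, B2=T, B2=F, B3=F, B4=T, B4=F, B5=S, B5=E, B6=T, B6=F, B7=T, B7=F, B8=T, B8=F, B9=S, B9=E, B10=T, B10=F, B11=T (20 outcomes)
checked all size-1 subsets: none covers 20 outcomes (max 12/20)
checked all size-2 subsets: none covers 20 outcomes (max 18/20)
inputs {1, 3, 5} (size 3) cover everything; no size-3 subset with a lexicographically smaller index list covers all 20
Answer: 3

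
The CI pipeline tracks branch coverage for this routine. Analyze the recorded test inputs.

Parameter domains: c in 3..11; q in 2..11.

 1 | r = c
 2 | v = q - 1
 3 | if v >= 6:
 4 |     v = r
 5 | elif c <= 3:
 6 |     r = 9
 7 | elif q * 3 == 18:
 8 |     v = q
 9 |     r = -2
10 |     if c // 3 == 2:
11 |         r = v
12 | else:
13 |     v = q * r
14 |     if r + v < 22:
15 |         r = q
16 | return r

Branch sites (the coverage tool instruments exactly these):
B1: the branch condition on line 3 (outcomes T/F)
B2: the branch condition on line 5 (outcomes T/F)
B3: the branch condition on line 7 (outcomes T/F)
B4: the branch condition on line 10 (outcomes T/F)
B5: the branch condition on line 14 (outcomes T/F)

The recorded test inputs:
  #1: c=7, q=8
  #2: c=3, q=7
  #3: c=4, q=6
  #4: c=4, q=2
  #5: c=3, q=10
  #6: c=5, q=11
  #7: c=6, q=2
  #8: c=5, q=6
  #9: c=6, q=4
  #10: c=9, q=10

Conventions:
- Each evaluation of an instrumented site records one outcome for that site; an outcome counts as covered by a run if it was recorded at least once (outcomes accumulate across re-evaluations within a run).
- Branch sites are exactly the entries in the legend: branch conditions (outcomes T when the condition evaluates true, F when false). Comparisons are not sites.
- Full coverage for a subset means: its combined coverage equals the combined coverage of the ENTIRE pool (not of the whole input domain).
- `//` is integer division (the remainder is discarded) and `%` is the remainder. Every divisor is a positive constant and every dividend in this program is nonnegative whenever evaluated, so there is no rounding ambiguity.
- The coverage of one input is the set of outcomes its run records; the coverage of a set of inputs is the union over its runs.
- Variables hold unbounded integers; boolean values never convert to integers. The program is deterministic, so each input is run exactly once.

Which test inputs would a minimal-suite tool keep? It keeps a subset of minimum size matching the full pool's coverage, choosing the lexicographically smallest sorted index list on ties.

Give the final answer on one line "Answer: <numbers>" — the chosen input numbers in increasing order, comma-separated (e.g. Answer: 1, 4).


input #1 (c=7, q=8): covers B1=T
input #2 (c=3, q=7): covers B1=T
input #3 (c=4, q=6): covers B1=F, B2=F, B3=T, B4=F
input #4 (c=4, q=2): covers B1=F, B2=F, B3=F, B5=T
input #5 (c=3, q=10): covers B1=T
input #6 (c=5, q=11): covers B1=T
input #7 (c=6, q=2): covers B1=F, B2=F, B3=F, B5=T
input #8 (c=5, q=6): covers B1=F, B2=F, B3=T, B4=F
input #9 (c=6, q=4): covers B1=F, B2=F, B3=F, B5=F
input #10 (c=9, q=10): covers B1=T
together the pool reaches 8 outcomes: B1=T, B1=F, B2=F, B3=T, B3=F, B4=F, B5=T, B5=F
size 1 is not enough: best union over all size-1 subsets is 4/8
size 2 is not enough: best union over all size-2 subsets is 6/8
size 3 is not enough: best union over all size-3 subsets is 7/8
at size 4, {1, 3, 4, 9} reaches all 8 outcomes; every lexicographically earlier size-4 subset fails
Answer: 1, 3, 4, 9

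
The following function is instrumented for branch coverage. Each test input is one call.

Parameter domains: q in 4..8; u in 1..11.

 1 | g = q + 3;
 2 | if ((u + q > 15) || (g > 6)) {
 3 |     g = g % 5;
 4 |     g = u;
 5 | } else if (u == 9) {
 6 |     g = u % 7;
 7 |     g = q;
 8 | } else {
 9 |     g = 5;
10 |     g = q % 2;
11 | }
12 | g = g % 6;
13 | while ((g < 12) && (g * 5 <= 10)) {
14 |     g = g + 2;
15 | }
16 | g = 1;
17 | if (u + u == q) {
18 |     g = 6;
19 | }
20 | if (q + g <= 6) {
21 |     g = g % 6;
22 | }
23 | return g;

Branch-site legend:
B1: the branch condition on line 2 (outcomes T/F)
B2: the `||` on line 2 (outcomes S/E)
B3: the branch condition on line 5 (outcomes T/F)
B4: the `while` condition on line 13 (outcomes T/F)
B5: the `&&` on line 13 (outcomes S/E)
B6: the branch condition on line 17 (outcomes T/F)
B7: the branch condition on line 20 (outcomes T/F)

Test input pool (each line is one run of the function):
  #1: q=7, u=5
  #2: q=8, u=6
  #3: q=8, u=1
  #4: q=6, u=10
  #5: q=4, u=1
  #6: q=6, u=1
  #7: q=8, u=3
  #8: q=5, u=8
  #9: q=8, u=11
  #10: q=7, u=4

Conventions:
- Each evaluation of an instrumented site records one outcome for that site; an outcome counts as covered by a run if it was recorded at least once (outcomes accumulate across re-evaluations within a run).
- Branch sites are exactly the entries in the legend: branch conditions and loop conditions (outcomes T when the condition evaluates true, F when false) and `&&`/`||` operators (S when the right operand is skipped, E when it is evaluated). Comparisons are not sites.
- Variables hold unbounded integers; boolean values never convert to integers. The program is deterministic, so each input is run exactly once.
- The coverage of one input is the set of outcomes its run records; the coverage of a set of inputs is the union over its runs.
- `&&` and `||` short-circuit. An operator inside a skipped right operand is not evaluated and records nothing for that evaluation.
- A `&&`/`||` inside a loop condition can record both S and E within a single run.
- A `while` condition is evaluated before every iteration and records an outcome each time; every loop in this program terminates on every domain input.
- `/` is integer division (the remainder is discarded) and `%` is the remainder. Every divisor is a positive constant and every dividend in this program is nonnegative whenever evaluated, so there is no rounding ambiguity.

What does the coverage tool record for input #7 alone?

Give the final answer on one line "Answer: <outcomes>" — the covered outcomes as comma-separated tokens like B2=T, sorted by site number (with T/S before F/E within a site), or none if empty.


Tracing the run of input #7 (q=8, u=3):
  B2->E, B1->T, B5->E, B4->F, B6->F, B7->F
collecting distinct outcomes: B1=T, B2=E, B4=F, B5=E, B6=F, B7=F
Answer: B1=T, B2=E, B4=F, B5=E, B6=F, B7=F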